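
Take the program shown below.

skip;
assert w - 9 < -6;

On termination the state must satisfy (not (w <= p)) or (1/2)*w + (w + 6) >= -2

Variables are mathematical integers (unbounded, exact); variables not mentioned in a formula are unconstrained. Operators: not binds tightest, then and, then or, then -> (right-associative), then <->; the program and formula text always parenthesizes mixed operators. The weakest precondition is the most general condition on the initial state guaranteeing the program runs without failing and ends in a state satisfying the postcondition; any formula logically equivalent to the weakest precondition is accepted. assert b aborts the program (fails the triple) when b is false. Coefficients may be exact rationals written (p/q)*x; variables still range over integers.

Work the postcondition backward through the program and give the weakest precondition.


Working backward. After the program, the postcondition (not (w <= p)) or (1/2)*w + (w + 6) >= -2 must hold; in canonical form it is (not (w <= p)) or (3/2)*w >= -8.
Before assert w - 9 < -6: w < 3 and ((not (w <= p)) or (3/2)*w >= -8)
Before skip: w < 3 and ((not (w <= p)) or (3/2)*w >= -8)
Answer: WP = w < 3 and ((not (w <= p)) or (3/2)*w >= -8)


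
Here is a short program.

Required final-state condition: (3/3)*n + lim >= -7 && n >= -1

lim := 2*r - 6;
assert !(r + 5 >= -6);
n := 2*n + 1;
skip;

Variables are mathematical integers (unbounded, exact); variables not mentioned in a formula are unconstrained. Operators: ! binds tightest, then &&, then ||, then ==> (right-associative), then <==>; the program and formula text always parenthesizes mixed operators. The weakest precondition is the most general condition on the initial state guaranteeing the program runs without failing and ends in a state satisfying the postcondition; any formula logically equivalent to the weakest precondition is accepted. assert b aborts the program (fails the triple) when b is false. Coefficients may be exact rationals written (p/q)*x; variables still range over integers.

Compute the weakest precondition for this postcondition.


Working backward. After the program, the postcondition (3/3)*n + lim >= -7 && n >= -1 must hold; in canonical form it is lim + n >= -7 && n >= -1.
Before skip: lim + n >= -7 && n >= -1
Before n := 2*n + 1: lim + 2*n >= -8 && 2*n >= -2
Before assert !(r + 5 >= -6): (!(r >= -11)) && lim + 2*n >= -8 && 2*n >= -2
Before lim := 2*r - 6: (!(r >= -11)) && 2*n + 2*r >= -2 && 2*n >= -2
Answer: WP = (!(r >= -11)) && 2*n + 2*r >= -2 && 2*n >= -2


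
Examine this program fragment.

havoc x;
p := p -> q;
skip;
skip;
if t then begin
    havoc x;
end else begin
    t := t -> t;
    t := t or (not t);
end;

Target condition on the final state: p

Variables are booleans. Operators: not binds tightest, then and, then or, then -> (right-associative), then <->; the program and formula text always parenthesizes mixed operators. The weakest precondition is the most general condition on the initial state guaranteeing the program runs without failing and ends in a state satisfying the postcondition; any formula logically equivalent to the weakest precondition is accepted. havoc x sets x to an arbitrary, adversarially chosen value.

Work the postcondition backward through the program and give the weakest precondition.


Working backward. After the program, p must hold.
Then branch requires p; else branch requires p.
Before the if: (t -> p) and ((not t) -> p)
Before skip: (t -> p) and ((not t) -> p)
Before skip: (t -> p) and ((not t) -> p)
Before p := p -> q: (t -> (p -> q)) and ((not t) -> (p -> q))
Before havoc x: (t -> (p -> q)) and ((not t) -> (p -> q))
Answer: WP = (t -> (p -> q)) and ((not t) -> (p -> q))


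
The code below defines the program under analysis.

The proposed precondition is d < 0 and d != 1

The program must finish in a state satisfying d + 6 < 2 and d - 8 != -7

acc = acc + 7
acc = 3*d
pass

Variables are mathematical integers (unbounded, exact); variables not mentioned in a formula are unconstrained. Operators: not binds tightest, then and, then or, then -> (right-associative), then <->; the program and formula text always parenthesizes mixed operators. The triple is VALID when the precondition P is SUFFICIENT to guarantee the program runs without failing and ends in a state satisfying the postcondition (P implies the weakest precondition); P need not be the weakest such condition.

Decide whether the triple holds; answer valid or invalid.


Working backward. After the program, the postcondition d + 6 < 2 and d - 8 != -7 must hold; in canonical form it is d < -4 and d != 1.
Before skip: d < -4 and d != 1
Before acc := 3*d: d < -4 and d != 1
Before acc := acc + 7: d < -4 and d != 1
The weakest precondition is d < -4 and d != 1.
Check whether d < 0 and d != 1 implies it.
Countermodel: at the initial state d = -4, the precondition holds but the weakest precondition fails.
Answer: invalid


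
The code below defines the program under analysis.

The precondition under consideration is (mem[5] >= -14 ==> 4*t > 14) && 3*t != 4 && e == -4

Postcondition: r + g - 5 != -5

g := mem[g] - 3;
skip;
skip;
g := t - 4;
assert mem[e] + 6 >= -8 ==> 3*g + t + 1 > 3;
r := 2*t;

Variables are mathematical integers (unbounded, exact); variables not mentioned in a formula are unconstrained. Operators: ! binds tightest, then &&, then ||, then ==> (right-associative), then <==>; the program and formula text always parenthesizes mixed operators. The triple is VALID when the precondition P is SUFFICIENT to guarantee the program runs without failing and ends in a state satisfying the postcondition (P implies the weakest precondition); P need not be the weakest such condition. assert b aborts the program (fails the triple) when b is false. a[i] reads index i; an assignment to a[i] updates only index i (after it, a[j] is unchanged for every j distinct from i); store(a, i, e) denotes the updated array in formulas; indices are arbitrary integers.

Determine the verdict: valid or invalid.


Working backward. After the program, the postcondition r + g - 5 != -5 must hold; in canonical form it is g + r != 0.
Before r := 2*t: g + 2*t != 0
Before assert mem[e] + 6 >= -8 ==> 3*g + t + 1 > 3: (mem[e] >= -14 ==> 3*g + t > 2) && g + 2*t != 0
Before g := t - 4: (mem[e] >= -14 ==> 4*t > 14) && 3*t != 4
Before skip: (mem[e] >= -14 ==> 4*t > 14) && 3*t != 4
Before skip: (mem[e] >= -14 ==> 4*t > 14) && 3*t != 4
Before g := mem[g] - 3: (mem[e] >= -14 ==> 4*t > 14) && 3*t != 4
The weakest precondition is (mem[e] >= -14 ==> 4*t > 14) && 3*t != 4.
Check whether (mem[5] >= -14 ==> 4*t > 14) && 3*t != 4 && e == -4 implies it.
Countermodel: at the initial state e = -4, mem = {[-4] = 0, [5] = -15, elsewhere 0}, t = 3, the precondition holds but the weakest precondition fails.
Answer: invalid


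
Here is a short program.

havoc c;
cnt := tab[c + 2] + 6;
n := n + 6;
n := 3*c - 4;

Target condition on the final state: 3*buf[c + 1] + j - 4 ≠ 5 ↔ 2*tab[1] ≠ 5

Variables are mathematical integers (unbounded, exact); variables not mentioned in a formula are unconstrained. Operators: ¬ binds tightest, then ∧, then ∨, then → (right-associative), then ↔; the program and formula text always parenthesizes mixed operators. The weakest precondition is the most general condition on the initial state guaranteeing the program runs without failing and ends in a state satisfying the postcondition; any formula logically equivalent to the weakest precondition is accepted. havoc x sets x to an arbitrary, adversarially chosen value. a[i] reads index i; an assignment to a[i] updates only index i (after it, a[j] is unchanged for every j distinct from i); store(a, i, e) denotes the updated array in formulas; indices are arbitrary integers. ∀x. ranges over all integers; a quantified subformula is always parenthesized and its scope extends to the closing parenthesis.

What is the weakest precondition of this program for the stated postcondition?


Working backward. After the program, the postcondition 3*buf[c + 1] + j - 4 ≠ 5 ↔ 2*tab[1] ≠ 5 must hold; in canonical form it is 3*buf[c + 1] + j ≠ 9 ↔ 2*tab[1] ≠ 5.
Before n := 3*c - 4: 3*buf[c + 1] + j ≠ 9 ↔ 2*tab[1] ≠ 5
Before n := n + 6: 3*buf[c + 1] + j ≠ 9 ↔ 2*tab[1] ≠ 5
Before cnt := tab[c + 2] + 6: 3*buf[c + 1] + j ≠ 9 ↔ 2*tab[1] ≠ 5
Before havoc c: ∀c_1. (3*buf[c_1 + 1] + j ≠ 9 ↔ 2*tab[1] ≠ 5)
Answer: WP = ∀c_1. (3*buf[c_1 + 1] + j ≠ 9 ↔ 2*tab[1] ≠ 5)


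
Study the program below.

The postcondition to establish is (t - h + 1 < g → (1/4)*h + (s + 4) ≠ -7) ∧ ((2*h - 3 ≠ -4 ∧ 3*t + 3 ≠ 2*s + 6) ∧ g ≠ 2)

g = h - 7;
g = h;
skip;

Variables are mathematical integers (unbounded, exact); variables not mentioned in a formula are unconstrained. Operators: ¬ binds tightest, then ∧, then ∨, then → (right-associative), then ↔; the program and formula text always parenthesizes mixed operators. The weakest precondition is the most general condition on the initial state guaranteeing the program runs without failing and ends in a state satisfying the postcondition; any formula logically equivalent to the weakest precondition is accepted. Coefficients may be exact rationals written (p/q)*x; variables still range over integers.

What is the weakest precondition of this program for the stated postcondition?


Working backward. After the program, the postcondition (t - h + 1 < g → (1/4)*h + (s + 4) ≠ -7) ∧ ((2*h - 3 ≠ -4 ∧ 3*t + 3 ≠ 2*s + 6) ∧ g ≠ 2) must hold; in canonical form it is (t < g + h - 1 → (1/4)*h + s ≠ -11) ∧ 2*h ≠ -1 ∧ 3*t ≠ 2*s + 3 ∧ g ≠ 2.
Before skip: (t < g + h - 1 → (1/4)*h + s ≠ -11) ∧ 2*h ≠ -1 ∧ 3*t ≠ 2*s + 3 ∧ g ≠ 2
Before g := h: (t < 2*h - 1 → (1/4)*h + s ≠ -11) ∧ 2*h ≠ -1 ∧ 3*t ≠ 2*s + 3 ∧ h ≠ 2
Before g := h - 7: (t < 2*h - 1 → (1/4)*h + s ≠ -11) ∧ 2*h ≠ -1 ∧ 3*t ≠ 2*s + 3 ∧ h ≠ 2
Answer: WP = (t < 2*h - 1 → (1/4)*h + s ≠ -11) ∧ 2*h ≠ -1 ∧ 3*t ≠ 2*s + 3 ∧ h ≠ 2


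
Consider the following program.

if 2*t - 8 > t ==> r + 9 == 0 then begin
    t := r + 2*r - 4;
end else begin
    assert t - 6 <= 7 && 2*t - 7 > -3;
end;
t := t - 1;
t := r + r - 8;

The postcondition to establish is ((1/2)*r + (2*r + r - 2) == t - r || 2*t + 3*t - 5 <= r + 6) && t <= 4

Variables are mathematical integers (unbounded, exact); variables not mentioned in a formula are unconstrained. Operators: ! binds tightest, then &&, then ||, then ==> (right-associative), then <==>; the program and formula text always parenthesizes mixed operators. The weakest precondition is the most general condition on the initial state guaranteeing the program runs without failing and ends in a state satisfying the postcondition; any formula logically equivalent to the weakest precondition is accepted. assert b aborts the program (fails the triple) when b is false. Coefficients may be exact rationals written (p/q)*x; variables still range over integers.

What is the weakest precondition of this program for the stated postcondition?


Working backward. After the program, the postcondition ((1/2)*r + (2*r + r - 2) == t - r || 2*t + 3*t - 5 <= r + 6) && t <= 4 must hold; in canonical form it is ((9/2)*r == t + 2 || 5*t <= r + 11) && t <= 4.
Before t := r + r - 8: ((5/2)*r == -6 || 9*r <= 51) && 2*r <= 12
Before t := t - 1: ((5/2)*r == -6 || 9*r <= 51) && 2*r <= 12
Then branch requires ((5/2)*r == -6 || 9*r <= 51) && 2*r <= 12; else branch requires t <= 13 && 2*t > 4 && ((5/2)*r == -6 || 9*r <= 51) && 2*r <= 12.
Before the if: ((t > 8 ==> r == -9) ==> (((5/2)*r == -6 || 9*r <= 51) && 2*r <= 12)) && ((!(t > 8 ==> r == -9)) ==> (t <= 13 && 2*t > 4 && ((5/2)*r == -6 || 9*r <= 51) && 2*r <= 12))
Answer: WP = ((t > 8 ==> r == -9) ==> (((5/2)*r == -6 || 9*r <= 51) && 2*r <= 12)) && ((!(t > 8 ==> r == -9)) ==> (t <= 13 && 2*t > 4 && ((5/2)*r == -6 || 9*r <= 51) && 2*r <= 12))


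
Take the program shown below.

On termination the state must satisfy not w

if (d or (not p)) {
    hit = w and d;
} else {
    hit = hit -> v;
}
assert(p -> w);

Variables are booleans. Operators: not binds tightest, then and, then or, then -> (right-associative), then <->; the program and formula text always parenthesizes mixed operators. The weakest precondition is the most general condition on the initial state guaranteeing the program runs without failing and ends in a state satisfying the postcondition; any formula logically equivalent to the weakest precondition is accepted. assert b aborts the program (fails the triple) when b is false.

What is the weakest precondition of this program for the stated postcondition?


Working backward. After the program, not w must hold.
Before assert p -> w: (p -> w) and (not w)
Then branch requires (p -> w) and (not w); else branch requires (p -> w) and (not w).
Before the if: ((d or (not p)) -> ((p -> w) and (not w))) and ((not (d or (not p))) -> ((p -> w) and (not w)))
Answer: WP = ((d or (not p)) -> ((p -> w) and (not w))) and ((not (d or (not p))) -> ((p -> w) and (not w)))


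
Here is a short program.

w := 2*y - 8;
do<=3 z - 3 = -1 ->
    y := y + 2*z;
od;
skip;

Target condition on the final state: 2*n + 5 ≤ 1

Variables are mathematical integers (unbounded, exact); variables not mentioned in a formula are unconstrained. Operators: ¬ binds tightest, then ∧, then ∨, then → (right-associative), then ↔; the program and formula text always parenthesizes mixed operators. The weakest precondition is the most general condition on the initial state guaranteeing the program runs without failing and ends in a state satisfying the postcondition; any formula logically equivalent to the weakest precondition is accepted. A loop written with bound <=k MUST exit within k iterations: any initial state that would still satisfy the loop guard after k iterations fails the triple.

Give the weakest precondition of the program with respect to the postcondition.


Working backward. After the program, the postcondition 2*n + 5 ≤ 1 must hold; in canonical form it is 2*n ≤ -4.
Before skip: 2*n ≤ -4
Before the loop (bound <=3), unroll the exhaustion recursion (WP_0 = exit-now case; WP_j = one more guarded iteration, up to j = 3):
  WP_0: (¬(z = 2)) ∧ 2*n ≤ -4
  WP_1: (z = 2 → ((¬(z = 2)) ∧ 2*n ≤ -4)) ∧ ((¬(z = 2)) → 2*n ≤ -4)
  WP_2: (z = 2 → ((z = 2 → ((¬(z = 2)) ∧ 2*n ≤ -4)) ∧ ((¬(z = 2)) → 2*n ≤ -4))) ∧ ((¬(z = 2)) → 2*n ≤ -4)
  WP_3: (z = 2 → ((z = 2 → ((z = 2 → ((¬(z = 2)) ∧ 2*n ≤ -4)) ∧ ((¬(z = 2)) → 2*n ≤ -4))) ∧ ((¬(z = 2)) → 2*n ≤ -4))) ∧ ((¬(z = 2)) → 2*n ≤ -4)
So before the loop: (z = 2 → ((z = 2 → ((z = 2 → ((¬(z = 2)) ∧ 2*n ≤ -4)) ∧ ((¬(z = 2)) → 2*n ≤ -4))) ∧ ((¬(z = 2)) → 2*n ≤ -4))) ∧ ((¬(z = 2)) → 2*n ≤ -4)
Before w := 2*y - 8: (z = 2 → ((z = 2 → ((z = 2 → ((¬(z = 2)) ∧ 2*n ≤ -4)) ∧ ((¬(z = 2)) → 2*n ≤ -4))) ∧ ((¬(z = 2)) → 2*n ≤ -4))) ∧ ((¬(z = 2)) → 2*n ≤ -4)
Answer: WP = (z = 2 → ((z = 2 → ((z = 2 → ((¬(z = 2)) ∧ 2*n ≤ -4)) ∧ ((¬(z = 2)) → 2*n ≤ -4))) ∧ ((¬(z = 2)) → 2*n ≤ -4))) ∧ ((¬(z = 2)) → 2*n ≤ -4)


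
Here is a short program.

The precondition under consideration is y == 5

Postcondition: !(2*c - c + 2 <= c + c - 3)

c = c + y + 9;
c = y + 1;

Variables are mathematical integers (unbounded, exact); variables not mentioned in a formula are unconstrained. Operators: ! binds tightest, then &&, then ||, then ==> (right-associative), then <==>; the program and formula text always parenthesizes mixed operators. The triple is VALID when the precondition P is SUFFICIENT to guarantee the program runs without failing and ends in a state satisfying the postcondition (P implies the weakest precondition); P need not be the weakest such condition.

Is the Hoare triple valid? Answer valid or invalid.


Working backward. After the program, the postcondition !(2*c - c + 2 <= c + c - 3) must hold; in canonical form it is !(c >= 5).
Before c := y + 1: !(y >= 4)
Before c := c + y + 9: !(y >= 4)
The weakest precondition is !(y >= 4).
Check whether y == 5 implies it.
Countermodel: at the initial state y = 5, the precondition holds but the weakest precondition fails.
Answer: invalid


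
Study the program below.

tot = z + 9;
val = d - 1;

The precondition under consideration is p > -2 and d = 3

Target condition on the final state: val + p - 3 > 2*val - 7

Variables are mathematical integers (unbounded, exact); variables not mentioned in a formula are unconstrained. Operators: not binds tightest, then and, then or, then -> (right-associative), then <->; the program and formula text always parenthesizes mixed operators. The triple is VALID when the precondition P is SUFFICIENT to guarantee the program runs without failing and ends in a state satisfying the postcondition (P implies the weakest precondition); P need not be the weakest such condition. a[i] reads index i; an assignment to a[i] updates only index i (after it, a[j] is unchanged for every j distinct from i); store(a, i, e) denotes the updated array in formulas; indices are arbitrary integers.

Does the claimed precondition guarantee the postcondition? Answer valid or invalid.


Working backward. After the program, the postcondition val + p - 3 > 2*val - 7 must hold; in canonical form it is p > val - 4.
Before val := d - 1: p > d - 5
Before tot := z + 9: p > d - 5
The weakest precondition is p > d - 5.
Check whether p > -2 and d = 3 implies it.
Every state satisfying the precondition satisfies the weakest precondition: the implication holds.
Answer: valid


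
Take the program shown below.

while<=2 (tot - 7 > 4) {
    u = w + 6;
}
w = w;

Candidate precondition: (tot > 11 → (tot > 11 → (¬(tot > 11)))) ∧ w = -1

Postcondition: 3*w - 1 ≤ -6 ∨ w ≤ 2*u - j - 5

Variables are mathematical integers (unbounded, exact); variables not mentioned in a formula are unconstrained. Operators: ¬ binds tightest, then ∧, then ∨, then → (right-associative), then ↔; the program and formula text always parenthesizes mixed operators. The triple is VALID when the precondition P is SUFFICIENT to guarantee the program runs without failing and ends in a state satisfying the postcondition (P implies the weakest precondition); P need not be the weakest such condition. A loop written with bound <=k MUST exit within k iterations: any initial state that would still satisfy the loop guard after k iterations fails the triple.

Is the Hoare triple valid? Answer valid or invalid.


Working backward. After the program, the postcondition 3*w - 1 ≤ -6 ∨ w ≤ 2*u - j - 5 must hold; in canonical form it is 3*w ≤ -5 ∨ j + w ≤ 2*u - 5.
Before w := w: 3*w ≤ -5 ∨ j + w ≤ 2*u - 5
Before the loop (bound <=2), unroll the exhaustion recursion (WP_0 = exit-now case; WP_j = one more guarded iteration, up to j = 2):
  WP_0: (¬(tot > 11)) ∧ (3*w ≤ -5 ∨ j + w ≤ 2*u - 5)
  WP_1: (tot > 11 → ((¬(tot > 11)) ∧ (3*w ≤ -5 ∨ j ≤ w + 7))) ∧ ((¬(tot > 11)) → (3*w ≤ -5 ∨ j + w ≤ 2*u - 5))
  WP_2: (tot > 11 → ((tot > 11 → ((¬(tot > 11)) ∧ (3*w ≤ -5 ∨ j ≤ w + 7))) ∧ ((¬(tot > 11)) → (3*w ≤ -5 ∨ j ≤ w + 7)))) ∧ ((¬(tot > 11)) → (3*w ≤ -5 ∨ j + w ≤ 2*u - 5))
So before the loop: (tot > 11 → ((tot > 11 → ((¬(tot > 11)) ∧ (3*w ≤ -5 ∨ j ≤ w + 7))) ∧ ((¬(tot > 11)) → (3*w ≤ -5 ∨ j ≤ w + 7)))) ∧ ((¬(tot > 11)) → (3*w ≤ -5 ∨ j + w ≤ 2*u - 5))
The weakest precondition is (tot > 11 → ((tot > 11 → ((¬(tot > 11)) ∧ (3*w ≤ -5 ∨ j ≤ w + 7))) ∧ ((¬(tot > 11)) → (3*w ≤ -5 ∨ j ≤ w + 7)))) ∧ ((¬(tot > 11)) → (3*w ≤ -5 ∨ j + w ≤ 2*u - 5)).
Check whether (tot > 11 → (tot > 11 → (¬(tot > 11)))) ∧ w = -1 implies it.
Countermodel: at the initial state j = -3, tot = 11, u = 0, w = -1, the precondition holds but the weakest precondition fails.
Answer: invalid


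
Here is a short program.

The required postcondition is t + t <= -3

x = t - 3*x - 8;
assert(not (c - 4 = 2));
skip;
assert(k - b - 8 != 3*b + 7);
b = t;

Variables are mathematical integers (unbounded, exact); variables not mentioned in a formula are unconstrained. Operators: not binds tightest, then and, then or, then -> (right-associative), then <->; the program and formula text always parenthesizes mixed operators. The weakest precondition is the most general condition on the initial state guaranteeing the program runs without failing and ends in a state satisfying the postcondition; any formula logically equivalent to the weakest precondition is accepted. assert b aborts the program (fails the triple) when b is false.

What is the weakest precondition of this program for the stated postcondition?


Working backward. After the program, the postcondition t + t <= -3 must hold; in canonical form it is 2*t <= -3.
Before b := t: 2*t <= -3
Before assert k - b - 8 != 3*b + 7: k != 4*b + 15 and 2*t <= -3
Before skip: k != 4*b + 15 and 2*t <= -3
Before assert not (c - 4 = 2): (not (c = 6)) and k != 4*b + 15 and 2*t <= -3
Before x := t - 3*x - 8: (not (c = 6)) and k != 4*b + 15 and 2*t <= -3
Answer: WP = (not (c = 6)) and k != 4*b + 15 and 2*t <= -3


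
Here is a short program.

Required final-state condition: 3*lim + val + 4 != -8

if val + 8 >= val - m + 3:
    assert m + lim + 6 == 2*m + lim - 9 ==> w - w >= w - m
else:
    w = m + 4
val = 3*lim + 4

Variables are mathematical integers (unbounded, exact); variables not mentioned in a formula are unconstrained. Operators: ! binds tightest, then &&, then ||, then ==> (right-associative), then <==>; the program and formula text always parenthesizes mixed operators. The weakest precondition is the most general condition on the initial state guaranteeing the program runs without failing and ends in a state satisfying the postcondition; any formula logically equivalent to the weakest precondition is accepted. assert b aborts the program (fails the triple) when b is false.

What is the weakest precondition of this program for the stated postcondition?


Working backward. After the program, the postcondition 3*lim + val + 4 != -8 must hold; in canonical form it is 3*lim + val != -12.
Before val := 3*lim + 4: 6*lim != -16
Then branch requires (m == 15 ==> m >= w) && 6*lim != -16; else branch requires 6*lim != -16.
Before the if: (m >= -5 ==> ((m == 15 ==> m >= w) && 6*lim != -16)) && ((!(m >= -5)) ==> 6*lim != -16)
Answer: WP = (m >= -5 ==> ((m == 15 ==> m >= w) && 6*lim != -16)) && ((!(m >= -5)) ==> 6*lim != -16)


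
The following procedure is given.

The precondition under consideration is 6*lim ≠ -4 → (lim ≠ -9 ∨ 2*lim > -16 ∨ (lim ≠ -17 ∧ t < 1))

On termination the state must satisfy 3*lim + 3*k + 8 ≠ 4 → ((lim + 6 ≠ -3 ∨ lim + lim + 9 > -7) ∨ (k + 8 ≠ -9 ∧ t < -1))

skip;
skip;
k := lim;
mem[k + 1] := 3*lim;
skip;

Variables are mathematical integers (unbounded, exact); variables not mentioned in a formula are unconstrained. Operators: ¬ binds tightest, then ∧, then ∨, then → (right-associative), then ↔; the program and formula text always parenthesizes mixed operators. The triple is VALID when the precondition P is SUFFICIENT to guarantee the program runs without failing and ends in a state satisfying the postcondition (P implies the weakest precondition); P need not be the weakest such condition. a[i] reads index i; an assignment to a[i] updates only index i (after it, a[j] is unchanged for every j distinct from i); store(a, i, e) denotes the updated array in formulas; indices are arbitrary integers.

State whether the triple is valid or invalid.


Working backward. After the program, the postcondition 3*lim + 3*k + 8 ≠ 4 → ((lim + 6 ≠ -3 ∨ lim + lim + 9 > -7) ∨ (k + 8 ≠ -9 ∧ t < -1)) must hold; in canonical form it is 3*k + 3*lim ≠ -4 → (lim ≠ -9 ∨ 2*lim > -16 ∨ (k ≠ -17 ∧ t < -1)).
Before skip: 3*k + 3*lim ≠ -4 → (lim ≠ -9 ∨ 2*lim > -16 ∨ (k ≠ -17 ∧ t < -1))
Before mem[k + 1] := 3*lim: 3*k + 3*lim ≠ -4 → (lim ≠ -9 ∨ 2*lim > -16 ∨ (k ≠ -17 ∧ t < -1))
Before k := lim: 6*lim ≠ -4 → (lim ≠ -9 ∨ 2*lim > -16 ∨ (lim ≠ -17 ∧ t < -1))
Before skip: 6*lim ≠ -4 → (lim ≠ -9 ∨ 2*lim > -16 ∨ (lim ≠ -17 ∧ t < -1))
Before skip: 6*lim ≠ -4 → (lim ≠ -9 ∨ 2*lim > -16 ∨ (lim ≠ -17 ∧ t < -1))
The weakest precondition is 6*lim ≠ -4 → (lim ≠ -9 ∨ 2*lim > -16 ∨ (lim ≠ -17 ∧ t < -1)).
Check whether 6*lim ≠ -4 → (lim ≠ -9 ∨ 2*lim > -16 ∨ (lim ≠ -17 ∧ t < 1)) implies it.
Countermodel: at the initial state lim = -9, t = -1, the precondition holds but the weakest precondition fails.
Answer: invalid


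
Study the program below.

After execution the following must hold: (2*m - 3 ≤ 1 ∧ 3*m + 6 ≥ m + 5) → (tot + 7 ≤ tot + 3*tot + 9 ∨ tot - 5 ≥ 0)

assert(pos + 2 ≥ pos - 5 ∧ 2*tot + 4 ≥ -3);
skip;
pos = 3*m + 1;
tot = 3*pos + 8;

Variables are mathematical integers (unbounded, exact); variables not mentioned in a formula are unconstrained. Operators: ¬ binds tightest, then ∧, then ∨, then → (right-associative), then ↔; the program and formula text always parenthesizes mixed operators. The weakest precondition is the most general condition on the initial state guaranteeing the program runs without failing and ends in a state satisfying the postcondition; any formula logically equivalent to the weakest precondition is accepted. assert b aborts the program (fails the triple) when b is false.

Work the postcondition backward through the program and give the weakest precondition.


Working backward. After the program, the postcondition (2*m - 3 ≤ 1 ∧ 3*m + 6 ≥ m + 5) → (tot + 7 ≤ tot + 3*tot + 9 ∨ tot - 5 ≥ 0) must hold; in canonical form it is (2*m ≤ 4 ∧ 2*m ≥ -1) → (3*tot ≥ -2 ∨ tot ≥ 5).
Before tot := 3*pos + 8: (2*m ≤ 4 ∧ 2*m ≥ -1) → (9*pos ≥ -26 ∨ 3*pos ≥ -3)
Before pos := 3*m + 1: (2*m ≤ 4 ∧ 2*m ≥ -1) → (27*m ≥ -35 ∨ 9*m ≥ -6)
Before skip: (2*m ≤ 4 ∧ 2*m ≥ -1) → (27*m ≥ -35 ∨ 9*m ≥ -6)
Before assert pos + 2 ≥ pos - 5 ∧ 2*tot + 4 ≥ -3: 2*tot ≥ -7 ∧ ((2*m ≤ 4 ∧ 2*m ≥ -1) → (27*m ≥ -35 ∨ 9*m ≥ -6))
Answer: WP = 2*tot ≥ -7 ∧ ((2*m ≤ 4 ∧ 2*m ≥ -1) → (27*m ≥ -35 ∨ 9*m ≥ -6))


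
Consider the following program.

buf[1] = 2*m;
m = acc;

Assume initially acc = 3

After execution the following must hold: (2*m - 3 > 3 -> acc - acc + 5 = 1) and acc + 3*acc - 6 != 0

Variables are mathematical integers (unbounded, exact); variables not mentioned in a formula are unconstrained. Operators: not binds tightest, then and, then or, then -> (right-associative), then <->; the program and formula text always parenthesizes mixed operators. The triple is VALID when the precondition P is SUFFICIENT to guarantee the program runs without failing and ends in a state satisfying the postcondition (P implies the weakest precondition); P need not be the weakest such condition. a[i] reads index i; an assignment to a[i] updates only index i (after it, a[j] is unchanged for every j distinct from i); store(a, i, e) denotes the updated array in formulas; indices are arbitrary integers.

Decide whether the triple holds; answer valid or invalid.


Working backward. After the program, the postcondition (2*m - 3 > 3 -> acc - acc + 5 = 1) and acc + 3*acc - 6 != 0 must hold; in canonical form it is (not (2*m > 6)) and 4*acc != 6.
Before m := acc: (not (2*acc > 6)) and 4*acc != 6
Before buf[1] := 2*m: (not (2*acc > 6)) and 4*acc != 6
The weakest precondition is (not (2*acc > 6)) and 4*acc != 6.
Check whether acc = 3 implies it.
Every state satisfying the precondition satisfies the weakest precondition: the implication holds.
Answer: valid


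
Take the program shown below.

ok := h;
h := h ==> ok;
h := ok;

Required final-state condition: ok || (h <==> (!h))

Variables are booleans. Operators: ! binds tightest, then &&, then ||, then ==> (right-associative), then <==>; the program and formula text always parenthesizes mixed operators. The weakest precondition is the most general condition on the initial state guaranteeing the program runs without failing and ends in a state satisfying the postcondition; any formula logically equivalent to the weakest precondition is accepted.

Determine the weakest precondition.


Working backward. After the program, ok || (h <==> (!h)) must hold.
Before h := ok: ok || (ok <==> (!ok))
Before h := h ==> ok: ok || (ok <==> (!ok))
Before ok := h: h || (h <==> (!h))
Answer: WP = h || (h <==> (!h))


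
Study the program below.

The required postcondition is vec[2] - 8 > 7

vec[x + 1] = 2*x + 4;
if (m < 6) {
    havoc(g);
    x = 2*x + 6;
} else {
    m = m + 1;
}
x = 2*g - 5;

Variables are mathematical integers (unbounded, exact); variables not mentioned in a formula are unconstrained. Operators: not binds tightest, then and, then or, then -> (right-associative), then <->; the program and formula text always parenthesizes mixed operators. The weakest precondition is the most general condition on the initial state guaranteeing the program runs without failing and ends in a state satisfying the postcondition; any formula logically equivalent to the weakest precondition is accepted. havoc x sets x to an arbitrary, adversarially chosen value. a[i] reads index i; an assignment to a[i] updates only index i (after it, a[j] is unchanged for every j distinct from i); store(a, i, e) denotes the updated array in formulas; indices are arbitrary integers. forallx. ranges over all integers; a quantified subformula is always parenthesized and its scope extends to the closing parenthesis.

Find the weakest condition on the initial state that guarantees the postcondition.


Working backward. After the program, the postcondition vec[2] - 8 > 7 must hold; in canonical form it is vec[2] > 15.
Before x := 2*g - 5: vec[2] > 15
Then branch requires vec[2] > 15; else branch requires vec[2] > 15.
Before the if: (m < 6 -> vec[2] > 15) and ((not (m < 6)) -> vec[2] > 15)
Before vec[x + 1] := 2*x + 4: (m < 6 -> store(vec, x + 1, 2*x + 4)[2] > 15) and ((not (m < 6)) -> store(vec, x + 1, 2*x + 4)[2] > 15)
Answer: WP = (m < 6 -> store(vec, x + 1, 2*x + 4)[2] > 15) and ((not (m < 6)) -> store(vec, x + 1, 2*x + 4)[2] > 15)


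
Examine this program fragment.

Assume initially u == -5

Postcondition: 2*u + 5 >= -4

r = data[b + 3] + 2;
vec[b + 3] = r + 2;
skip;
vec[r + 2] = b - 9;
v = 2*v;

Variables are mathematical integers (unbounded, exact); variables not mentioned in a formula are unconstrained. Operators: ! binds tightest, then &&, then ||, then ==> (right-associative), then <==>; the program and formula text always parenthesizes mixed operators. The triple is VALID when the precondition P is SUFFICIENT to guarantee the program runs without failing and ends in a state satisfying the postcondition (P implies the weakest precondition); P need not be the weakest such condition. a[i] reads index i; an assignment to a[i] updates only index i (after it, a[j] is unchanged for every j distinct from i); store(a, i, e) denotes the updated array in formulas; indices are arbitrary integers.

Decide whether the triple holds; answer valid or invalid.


Working backward. After the program, the postcondition 2*u + 5 >= -4 must hold; in canonical form it is 2*u >= -9.
Before v := 2*v: 2*u >= -9
Before vec[r + 2] := b - 9: 2*u >= -9
Before skip: 2*u >= -9
Before vec[b + 3] := r + 2: 2*u >= -9
Before r := data[b + 3] + 2: 2*u >= -9
The weakest precondition is 2*u >= -9.
Check whether u == -5 implies it.
Countermodel: at the initial state u = -5, the precondition holds but the weakest precondition fails.
Answer: invalid


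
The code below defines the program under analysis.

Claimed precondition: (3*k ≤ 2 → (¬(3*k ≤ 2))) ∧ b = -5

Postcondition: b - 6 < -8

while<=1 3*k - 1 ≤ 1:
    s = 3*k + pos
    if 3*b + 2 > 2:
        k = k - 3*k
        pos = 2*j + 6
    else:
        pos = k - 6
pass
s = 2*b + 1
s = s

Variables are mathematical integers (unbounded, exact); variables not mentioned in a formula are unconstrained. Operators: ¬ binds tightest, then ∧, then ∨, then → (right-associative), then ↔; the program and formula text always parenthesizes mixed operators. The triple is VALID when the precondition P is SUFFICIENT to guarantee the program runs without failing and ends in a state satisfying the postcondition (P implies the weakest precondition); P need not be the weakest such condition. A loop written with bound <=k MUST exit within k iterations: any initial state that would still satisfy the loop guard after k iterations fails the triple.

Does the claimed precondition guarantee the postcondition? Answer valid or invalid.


Working backward. After the program, the postcondition b - 6 < -8 must hold; in canonical form it is b < -2.
Before s := s: b < -2
Before s := 2*b + 1: b < -2
Before skip: b < -2
Before the loop (bound <=1), unroll the exhaustion recursion (WP_0 = exit-now case; WP_j = one more guarded iteration, up to j = 1):
  WP_0: (¬(3*k ≤ 2)) ∧ b < -2
  WP_1: (3*k ≤ 2 → ((3*b > 0 → ((¬(6*k ≥ -2)) ∧ b < -2)) ∧ ((¬(3*b > 0)) → ((¬(3*k ≤ 2)) ∧ b < -2)))) ∧ ((¬(3*k ≤ 2)) → b < -2)
So before the loop: (3*k ≤ 2 → ((3*b > 0 → ((¬(6*k ≥ -2)) ∧ b < -2)) ∧ ((¬(3*b > 0)) → ((¬(3*k ≤ 2)) ∧ b < -2)))) ∧ ((¬(3*k ≤ 2)) → b < -2)
The weakest precondition is (3*k ≤ 2 → ((3*b > 0 → ((¬(6*k ≥ -2)) ∧ b < -2)) ∧ ((¬(3*b > 0)) → ((¬(3*k ≤ 2)) ∧ b < -2)))) ∧ ((¬(3*k ≤ 2)) → b < -2).
Check whether (3*k ≤ 2 → (¬(3*k ≤ 2))) ∧ b = -5 implies it.
Every state satisfying the precondition satisfies the weakest precondition: the implication holds.
Answer: valid


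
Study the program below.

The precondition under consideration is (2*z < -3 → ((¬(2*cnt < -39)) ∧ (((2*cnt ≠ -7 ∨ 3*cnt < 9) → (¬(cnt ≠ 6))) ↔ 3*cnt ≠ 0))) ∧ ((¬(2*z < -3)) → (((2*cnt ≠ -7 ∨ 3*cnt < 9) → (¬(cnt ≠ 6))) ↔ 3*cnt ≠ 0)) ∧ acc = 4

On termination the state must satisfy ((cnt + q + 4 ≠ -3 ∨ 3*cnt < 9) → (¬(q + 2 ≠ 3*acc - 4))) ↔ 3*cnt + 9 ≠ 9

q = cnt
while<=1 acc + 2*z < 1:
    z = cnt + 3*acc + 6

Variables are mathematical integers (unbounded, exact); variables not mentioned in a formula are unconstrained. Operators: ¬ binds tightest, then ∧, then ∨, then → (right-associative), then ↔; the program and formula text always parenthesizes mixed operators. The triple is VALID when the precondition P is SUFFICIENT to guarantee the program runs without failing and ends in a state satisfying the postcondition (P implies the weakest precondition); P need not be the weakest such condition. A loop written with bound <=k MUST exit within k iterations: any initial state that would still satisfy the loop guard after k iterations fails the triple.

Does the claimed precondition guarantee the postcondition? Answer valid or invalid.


Working backward. After the program, the postcondition ((cnt + q + 4 ≠ -3 ∨ 3*cnt < 9) → (¬(q + 2 ≠ 3*acc - 4))) ↔ 3*cnt + 9 ≠ 9 must hold; in canonical form it is ((cnt + q ≠ -7 ∨ 3*cnt < 9) → (¬(q ≠ 3*acc - 6))) ↔ 3*cnt ≠ 0.
Before the loop (bound <=1), unroll the exhaustion recursion (WP_0 = exit-now case; WP_j = one more guarded iteration, up to j = 1):
  WP_0: (¬(acc + 2*z < 1)) ∧ (((cnt + q ≠ -7 ∨ 3*cnt < 9) → (¬(q ≠ 3*acc - 6))) ↔ 3*cnt ≠ 0)
  WP_1: (acc + 2*z < 1 → ((¬(7*acc + 2*cnt < -11)) ∧ (((cnt + q ≠ -7 ∨ 3*cnt < 9) → (¬(q ≠ 3*acc - 6))) ↔ 3*cnt ≠ 0))) ∧ ((¬(acc + 2*z < 1)) → (((cnt + q ≠ -7 ∨ 3*cnt < 9) → (¬(q ≠ 3*acc - 6))) ↔ 3*cnt ≠ 0))
So before the loop: (acc + 2*z < 1 → ((¬(7*acc + 2*cnt < -11)) ∧ (((cnt + q ≠ -7 ∨ 3*cnt < 9) → (¬(q ≠ 3*acc - 6))) ↔ 3*cnt ≠ 0))) ∧ ((¬(acc + 2*z < 1)) → (((cnt + q ≠ -7 ∨ 3*cnt < 9) → (¬(q ≠ 3*acc - 6))) ↔ 3*cnt ≠ 0))
Before q := cnt: (acc + 2*z < 1 → ((¬(7*acc + 2*cnt < -11)) ∧ (((2*cnt ≠ -7 ∨ 3*cnt < 9) → (¬(cnt ≠ 3*acc - 6))) ↔ 3*cnt ≠ 0))) ∧ ((¬(acc + 2*z < 1)) → (((2*cnt ≠ -7 ∨ 3*cnt < 9) → (¬(cnt ≠ 3*acc - 6))) ↔ 3*cnt ≠ 0))
The weakest precondition is (acc + 2*z < 1 → ((¬(7*acc + 2*cnt < -11)) ∧ (((2*cnt ≠ -7 ∨ 3*cnt < 9) → (¬(cnt ≠ 3*acc - 6))) ↔ 3*cnt ≠ 0))) ∧ ((¬(acc + 2*z < 1)) → (((2*cnt ≠ -7 ∨ 3*cnt < 9) → (¬(cnt ≠ 3*acc - 6))) ↔ 3*cnt ≠ 0)).
Check whether (2*z < -3 → ((¬(2*cnt < -39)) ∧ (((2*cnt ≠ -7 ∨ 3*cnt < 9) → (¬(cnt ≠ 6))) ↔ 3*cnt ≠ 0))) ∧ ((¬(2*z < -3)) → (((2*cnt ≠ -7 ∨ 3*cnt < 9) → (¬(cnt ≠ 6))) ↔ 3*cnt ≠ 0)) ∧ acc = 4 implies it.
Every state satisfying the precondition satisfies the weakest precondition: the implication holds.
Answer: valid


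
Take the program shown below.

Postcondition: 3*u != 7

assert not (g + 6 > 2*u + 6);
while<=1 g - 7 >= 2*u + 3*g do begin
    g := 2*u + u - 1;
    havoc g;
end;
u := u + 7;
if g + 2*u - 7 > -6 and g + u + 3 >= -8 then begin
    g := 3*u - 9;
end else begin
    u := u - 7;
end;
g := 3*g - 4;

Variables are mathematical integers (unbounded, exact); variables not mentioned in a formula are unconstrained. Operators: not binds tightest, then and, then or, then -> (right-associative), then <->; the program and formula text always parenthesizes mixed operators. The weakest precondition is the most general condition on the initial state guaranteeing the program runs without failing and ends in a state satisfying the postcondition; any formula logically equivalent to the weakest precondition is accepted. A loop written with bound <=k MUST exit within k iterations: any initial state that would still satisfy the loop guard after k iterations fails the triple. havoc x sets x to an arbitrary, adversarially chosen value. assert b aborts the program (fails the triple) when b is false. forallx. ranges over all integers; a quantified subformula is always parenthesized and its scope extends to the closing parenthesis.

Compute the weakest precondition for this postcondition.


Working backward. After the program, 3*u != 7 must hold.
Before g := 3*g - 4: 3*u != 7
Then branch requires 3*u != 7; else branch requires 3*u != 28.
Before the if: ((g + 2*u > 1 and g + u >= -11) -> 3*u != 7) and ((not (g + 2*u > 1 and g + u >= -11)) -> 3*u != 28)
Before u := u + 7: ((g + 2*u > -13 and g + u >= -18) -> 3*u != -14) and ((not (g + 2*u > -13 and g + u >= -18)) -> 3*u != 7)
Before the loop (bound <=1), unroll the exhaustion recursion (WP_0 = exit-now case; WP_j = one more guarded iteration, up to j = 1):
  WP_0: (not (2*g + 2*u <= -7)) and ((g + 2*u > -13 and g + u >= -18) -> 3*u != -14) and ((not (g + 2*u > -13 and g + u >= -18)) -> 3*u != 7)
  WP_1: (2*g + 2*u <= -7 -> (forall g_1. ((not (2*g_1 + 2*u <= -7)) and ((g_1 + 2*u > -13 and g_1 + u >= -18) -> 3*u != -14) and ((not (g_1 + 2*u > -13 and g_1 + u >= -18)) -> 3*u != 7)))) and ((not (2*g + 2*u <= -7)) -> (((g + 2*u > -13 and g + u >= -18) -> 3*u != -14) and ((not (g + 2*u > -13 and g + u >= -18)) -> 3*u != 7)))
So before the loop: (2*g + 2*u <= -7 -> (forall g_1. ((not (2*g_1 + 2*u <= -7)) and ((g_1 + 2*u > -13 and g_1 + u >= -18) -> 3*u != -14) and ((not (g_1 + 2*u > -13 and g_1 + u >= -18)) -> 3*u != 7)))) and ((not (2*g + 2*u <= -7)) -> (((g + 2*u > -13 and g + u >= -18) -> 3*u != -14) and ((not (g + 2*u > -13 and g + u >= -18)) -> 3*u != 7)))
Before assert not (g + 6 > 2*u + 6): (not (g > 2*u)) and (2*g + 2*u <= -7 -> (forall g_1. ((not (2*g_1 + 2*u <= -7)) and ((g_1 + 2*u > -13 and g_1 + u >= -18) -> 3*u != -14) and ((not (g_1 + 2*u > -13 and g_1 + u >= -18)) -> 3*u != 7)))) and ((not (2*g + 2*u <= -7)) -> (((g + 2*u > -13 and g + u >= -18) -> 3*u != -14) and ((not (g + 2*u > -13 and g + u >= -18)) -> 3*u != 7)))
Answer: WP = (not (g > 2*u)) and (2*g + 2*u <= -7 -> (forall g_1. ((not (2*g_1 + 2*u <= -7)) and ((g_1 + 2*u > -13 and g_1 + u >= -18) -> 3*u != -14) and ((not (g_1 + 2*u > -13 and g_1 + u >= -18)) -> 3*u != 7)))) and ((not (2*g + 2*u <= -7)) -> (((g + 2*u > -13 and g + u >= -18) -> 3*u != -14) and ((not (g + 2*u > -13 and g + u >= -18)) -> 3*u != 7)))


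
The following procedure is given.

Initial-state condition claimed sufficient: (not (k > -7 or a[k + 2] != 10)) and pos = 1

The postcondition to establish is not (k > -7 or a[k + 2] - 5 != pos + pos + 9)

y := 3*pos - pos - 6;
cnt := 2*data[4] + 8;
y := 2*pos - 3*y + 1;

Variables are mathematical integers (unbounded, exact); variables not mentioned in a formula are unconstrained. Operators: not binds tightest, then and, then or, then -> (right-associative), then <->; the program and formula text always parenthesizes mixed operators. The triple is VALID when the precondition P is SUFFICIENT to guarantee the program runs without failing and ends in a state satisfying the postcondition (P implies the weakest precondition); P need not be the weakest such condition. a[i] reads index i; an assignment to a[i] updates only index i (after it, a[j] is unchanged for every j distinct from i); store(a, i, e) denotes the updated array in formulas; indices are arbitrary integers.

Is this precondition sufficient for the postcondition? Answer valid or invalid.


Working backward. After the program, the postcondition not (k > -7 or a[k + 2] - 5 != pos + pos + 9) must hold; in canonical form it is not (k > -7 or a[k + 2] != 2*pos + 14).
Before y := 2*pos - 3*y + 1: not (k > -7 or a[k + 2] != 2*pos + 14)
Before cnt := 2*data[4] + 8: not (k > -7 or a[k + 2] != 2*pos + 14)
Before y := 3*pos - pos - 6: not (k > -7 or a[k + 2] != 2*pos + 14)
The weakest precondition is not (k > -7 or a[k + 2] != 2*pos + 14).
Check whether (not (k > -7 or a[k + 2] != 10)) and pos = 1 implies it.
Countermodel: at the initial state a = {[-5] = 10, elsewhere 10}, k = -7, pos = 1, the precondition holds but the weakest precondition fails.
Answer: invalid
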